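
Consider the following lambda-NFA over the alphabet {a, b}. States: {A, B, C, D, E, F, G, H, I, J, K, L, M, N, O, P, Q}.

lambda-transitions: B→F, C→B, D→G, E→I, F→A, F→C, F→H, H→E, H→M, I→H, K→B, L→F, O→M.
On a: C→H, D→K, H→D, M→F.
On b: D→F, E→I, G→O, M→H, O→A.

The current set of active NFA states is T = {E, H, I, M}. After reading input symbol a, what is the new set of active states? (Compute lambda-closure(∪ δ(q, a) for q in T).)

{A, B, C, D, E, F, G, H, I, M}

H on a → {D}.
M on a → {F}.
No a-transition from E, I.
Union after reading a: {D, F}.
Now take the lambda-closure:
From D via lambda: add G.
From F via lambda: add A, C, H.
From C via lambda: add B.
From H via lambda: add E, M.
From E via lambda: add I.
No new states can be added; the closed set is {A, B, C, D, E, F, G, H, I, M}.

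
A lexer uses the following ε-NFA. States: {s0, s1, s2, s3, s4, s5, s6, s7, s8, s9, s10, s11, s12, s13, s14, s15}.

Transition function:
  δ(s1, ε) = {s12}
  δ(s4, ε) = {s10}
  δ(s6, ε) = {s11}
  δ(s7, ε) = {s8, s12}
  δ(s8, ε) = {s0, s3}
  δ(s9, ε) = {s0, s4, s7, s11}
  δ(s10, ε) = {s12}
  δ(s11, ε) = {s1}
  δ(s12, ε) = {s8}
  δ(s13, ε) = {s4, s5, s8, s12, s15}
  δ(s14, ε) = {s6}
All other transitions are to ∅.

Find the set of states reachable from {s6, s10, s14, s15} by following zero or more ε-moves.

{s0, s1, s3, s6, s8, s10, s11, s12, s14, s15}

Start with {s6, s10, s14, s15}.
From s6 via ε: add s11.
From s10 via ε: add s12.
From s11 via ε: add s1.
From s12 via ε: add s8.
From s8 via ε: add s0, s3.
No new states can be added; the closed set is {s0, s1, s3, s6, s8, s10, s11, s12, s14, s15}.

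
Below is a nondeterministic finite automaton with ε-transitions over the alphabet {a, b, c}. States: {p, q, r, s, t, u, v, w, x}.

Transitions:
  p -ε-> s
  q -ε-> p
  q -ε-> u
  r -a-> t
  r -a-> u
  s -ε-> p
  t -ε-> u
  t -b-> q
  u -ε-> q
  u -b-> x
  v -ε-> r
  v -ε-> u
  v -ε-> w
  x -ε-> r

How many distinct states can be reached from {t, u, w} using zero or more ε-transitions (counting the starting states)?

Start with {t, u, w}.
From u via ε: add q.
From q via ε: add p.
From p via ε: add s.
ε-closure = {p, q, s, t, u, w}, which has 6 states.

6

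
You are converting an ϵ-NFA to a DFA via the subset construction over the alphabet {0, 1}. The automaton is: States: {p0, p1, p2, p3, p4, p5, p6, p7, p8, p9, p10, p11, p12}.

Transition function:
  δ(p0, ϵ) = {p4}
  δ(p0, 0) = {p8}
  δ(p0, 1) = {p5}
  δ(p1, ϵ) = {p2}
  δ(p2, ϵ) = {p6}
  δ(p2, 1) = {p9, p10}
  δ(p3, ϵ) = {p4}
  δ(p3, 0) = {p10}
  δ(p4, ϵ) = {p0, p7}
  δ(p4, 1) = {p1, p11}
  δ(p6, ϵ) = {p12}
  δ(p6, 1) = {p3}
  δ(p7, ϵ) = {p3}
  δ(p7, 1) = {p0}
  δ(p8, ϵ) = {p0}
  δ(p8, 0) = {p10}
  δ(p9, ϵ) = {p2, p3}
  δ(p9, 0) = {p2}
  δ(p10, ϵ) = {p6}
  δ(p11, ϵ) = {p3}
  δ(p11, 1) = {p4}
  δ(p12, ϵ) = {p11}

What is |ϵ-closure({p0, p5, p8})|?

Start with {p0, p5, p8}.
From p0 via ϵ: add p4.
From p4 via ϵ: add p7.
From p7 via ϵ: add p3.
ϵ-closure = {p0, p3, p4, p5, p7, p8}, which has 6 states.

6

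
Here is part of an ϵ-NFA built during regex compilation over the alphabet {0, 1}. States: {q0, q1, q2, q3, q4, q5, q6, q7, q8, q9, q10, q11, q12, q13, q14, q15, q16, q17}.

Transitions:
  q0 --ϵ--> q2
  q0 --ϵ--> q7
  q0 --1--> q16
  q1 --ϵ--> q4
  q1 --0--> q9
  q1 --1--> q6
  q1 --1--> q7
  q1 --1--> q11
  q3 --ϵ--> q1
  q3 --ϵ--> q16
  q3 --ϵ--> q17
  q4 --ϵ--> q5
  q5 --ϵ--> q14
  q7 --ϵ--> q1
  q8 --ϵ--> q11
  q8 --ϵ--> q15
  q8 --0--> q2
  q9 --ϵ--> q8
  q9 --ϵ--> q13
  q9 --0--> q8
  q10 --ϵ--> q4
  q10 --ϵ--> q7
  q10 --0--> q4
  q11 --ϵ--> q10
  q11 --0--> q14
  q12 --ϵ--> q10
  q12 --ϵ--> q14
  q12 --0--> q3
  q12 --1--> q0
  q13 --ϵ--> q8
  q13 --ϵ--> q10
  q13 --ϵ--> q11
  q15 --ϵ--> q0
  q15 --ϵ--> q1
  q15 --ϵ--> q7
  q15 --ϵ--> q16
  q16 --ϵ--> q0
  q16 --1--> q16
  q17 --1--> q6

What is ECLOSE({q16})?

{q0, q1, q2, q4, q5, q7, q14, q16}

Start with {q16}.
From q16 via ϵ: add q0.
From q0 via ϵ: add q2, q7.
From q7 via ϵ: add q1.
From q1 via ϵ: add q4.
From q4 via ϵ: add q5.
From q5 via ϵ: add q14.
No new states can be added; the closed set is {q0, q1, q2, q4, q5, q7, q14, q16}.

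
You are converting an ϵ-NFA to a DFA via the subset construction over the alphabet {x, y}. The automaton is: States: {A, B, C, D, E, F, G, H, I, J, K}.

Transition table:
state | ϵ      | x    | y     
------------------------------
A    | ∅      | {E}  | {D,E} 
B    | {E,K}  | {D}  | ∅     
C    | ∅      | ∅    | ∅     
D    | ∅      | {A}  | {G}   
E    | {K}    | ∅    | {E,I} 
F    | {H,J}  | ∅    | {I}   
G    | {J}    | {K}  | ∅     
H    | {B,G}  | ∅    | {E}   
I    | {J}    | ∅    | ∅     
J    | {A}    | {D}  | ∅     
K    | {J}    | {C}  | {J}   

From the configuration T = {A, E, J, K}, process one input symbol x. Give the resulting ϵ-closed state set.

A on x → {E}.
J on x → {D}.
K on x → {C}.
No x-transition from E.
Union after reading x: {C, D, E}.
Now take the ϵ-closure:
From E via ϵ: add K.
From K via ϵ: add J.
From J via ϵ: add A.
No new states can be added; the closed set is {A, C, D, E, J, K}.

{A, C, D, E, J, K}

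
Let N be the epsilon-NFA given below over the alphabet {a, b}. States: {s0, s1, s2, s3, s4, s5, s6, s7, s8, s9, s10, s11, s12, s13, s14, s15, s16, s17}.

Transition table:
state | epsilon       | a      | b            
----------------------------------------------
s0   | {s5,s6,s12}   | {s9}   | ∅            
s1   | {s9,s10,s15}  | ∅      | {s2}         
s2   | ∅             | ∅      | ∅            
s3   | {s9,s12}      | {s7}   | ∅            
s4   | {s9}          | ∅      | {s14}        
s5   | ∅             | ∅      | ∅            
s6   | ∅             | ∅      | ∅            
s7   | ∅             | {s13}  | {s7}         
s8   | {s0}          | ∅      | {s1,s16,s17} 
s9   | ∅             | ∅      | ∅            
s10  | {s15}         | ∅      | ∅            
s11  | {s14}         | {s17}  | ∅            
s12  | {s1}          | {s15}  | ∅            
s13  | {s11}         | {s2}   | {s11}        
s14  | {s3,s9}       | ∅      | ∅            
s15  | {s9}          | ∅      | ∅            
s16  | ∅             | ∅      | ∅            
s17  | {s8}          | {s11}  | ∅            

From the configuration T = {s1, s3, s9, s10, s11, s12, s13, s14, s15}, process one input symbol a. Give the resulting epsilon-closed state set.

s3 on a → {s7}.
s11 on a → {s17}.
s12 on a → {s15}.
s13 on a → {s2}.
No a-transition from s1, s9, s10, s14, s15.
Union after reading a: {s2, s7, s15, s17}.
Now take the epsilon-closure:
From s15 via epsilon: add s9.
From s17 via epsilon: add s8.
From s8 via epsilon: add s0.
From s0 via epsilon: add s5, s6, s12.
From s12 via epsilon: add s1.
From s1 via epsilon: add s10.
No new states can be added; the closed set is {s0, s1, s2, s5, s6, s7, s8, s9, s10, s12, s15, s17}.

{s0, s1, s2, s5, s6, s7, s8, s9, s10, s12, s15, s17}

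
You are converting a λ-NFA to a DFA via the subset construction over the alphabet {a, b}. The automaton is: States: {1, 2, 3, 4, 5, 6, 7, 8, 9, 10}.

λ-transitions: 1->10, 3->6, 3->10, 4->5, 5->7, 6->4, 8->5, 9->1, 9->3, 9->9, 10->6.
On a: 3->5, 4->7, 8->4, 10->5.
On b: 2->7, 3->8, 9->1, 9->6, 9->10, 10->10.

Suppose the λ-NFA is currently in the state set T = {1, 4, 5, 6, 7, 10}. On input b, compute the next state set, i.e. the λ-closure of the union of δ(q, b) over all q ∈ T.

10 on b → {10}.
No b-transition from 1, 4, 5, 6, 7.
Union after reading b: {10}.
Now take the λ-closure:
From 10 via λ: add 6.
From 6 via λ: add 4.
From 4 via λ: add 5.
From 5 via λ: add 7.
No new states can be added; the closed set is {4, 5, 6, 7, 10}.

{4, 5, 6, 7, 10}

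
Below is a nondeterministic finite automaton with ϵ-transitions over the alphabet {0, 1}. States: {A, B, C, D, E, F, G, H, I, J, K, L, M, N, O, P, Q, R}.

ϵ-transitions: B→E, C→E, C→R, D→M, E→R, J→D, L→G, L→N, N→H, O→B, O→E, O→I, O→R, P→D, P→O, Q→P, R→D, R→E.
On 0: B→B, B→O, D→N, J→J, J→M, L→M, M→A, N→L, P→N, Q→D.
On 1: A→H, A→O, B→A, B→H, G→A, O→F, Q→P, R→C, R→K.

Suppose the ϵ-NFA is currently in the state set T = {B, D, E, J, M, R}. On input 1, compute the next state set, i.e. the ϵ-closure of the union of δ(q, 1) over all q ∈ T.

{A, C, D, E, H, K, M, R}

B on 1 → {A, H}.
R on 1 → {C, K}.
No 1-transition from D, E, J, M.
Union after reading 1: {A, C, H, K}.
Now take the ϵ-closure:
From C via ϵ: add E, R.
From R via ϵ: add D.
From D via ϵ: add M.
No new states can be added; the closed set is {A, C, D, E, H, K, M, R}.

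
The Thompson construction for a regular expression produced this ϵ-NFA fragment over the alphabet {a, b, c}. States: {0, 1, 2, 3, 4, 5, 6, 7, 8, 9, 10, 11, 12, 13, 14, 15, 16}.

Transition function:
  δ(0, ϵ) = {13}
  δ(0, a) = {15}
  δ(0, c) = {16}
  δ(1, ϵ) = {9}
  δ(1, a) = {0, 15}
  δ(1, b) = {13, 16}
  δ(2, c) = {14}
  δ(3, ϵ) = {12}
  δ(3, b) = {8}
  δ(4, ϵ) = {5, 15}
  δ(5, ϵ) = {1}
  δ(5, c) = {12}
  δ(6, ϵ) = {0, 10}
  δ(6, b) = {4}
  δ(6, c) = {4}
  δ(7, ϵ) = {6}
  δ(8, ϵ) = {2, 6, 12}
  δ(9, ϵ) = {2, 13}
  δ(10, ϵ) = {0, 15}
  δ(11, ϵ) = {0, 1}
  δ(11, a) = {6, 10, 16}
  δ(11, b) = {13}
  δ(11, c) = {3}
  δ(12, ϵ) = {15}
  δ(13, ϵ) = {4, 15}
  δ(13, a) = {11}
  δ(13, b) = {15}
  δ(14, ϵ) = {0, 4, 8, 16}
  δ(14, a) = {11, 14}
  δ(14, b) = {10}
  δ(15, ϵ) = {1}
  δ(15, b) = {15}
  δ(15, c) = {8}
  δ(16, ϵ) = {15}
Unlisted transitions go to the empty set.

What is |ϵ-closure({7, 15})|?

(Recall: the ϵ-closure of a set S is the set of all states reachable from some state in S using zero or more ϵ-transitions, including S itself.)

11

Start with {7, 15}.
From 7 via ϵ: add 6.
From 15 via ϵ: add 1.
From 1 via ϵ: add 9.
From 6 via ϵ: add 0, 10.
From 0 via ϵ: add 13.
From 9 via ϵ: add 2.
From 13 via ϵ: add 4.
From 4 via ϵ: add 5.
ϵ-closure = {0, 1, 2, 4, 5, 6, 7, 9, 10, 13, 15}, which has 11 states.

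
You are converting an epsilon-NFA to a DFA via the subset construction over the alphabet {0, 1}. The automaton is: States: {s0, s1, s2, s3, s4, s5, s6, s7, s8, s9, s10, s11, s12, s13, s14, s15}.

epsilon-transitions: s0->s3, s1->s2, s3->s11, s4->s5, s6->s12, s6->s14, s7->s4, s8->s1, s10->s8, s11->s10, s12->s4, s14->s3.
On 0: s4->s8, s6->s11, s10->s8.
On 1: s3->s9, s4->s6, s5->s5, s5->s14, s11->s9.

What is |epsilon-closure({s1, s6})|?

11

Start with {s1, s6}.
From s1 via epsilon: add s2.
From s6 via epsilon: add s12, s14.
From s12 via epsilon: add s4.
From s14 via epsilon: add s3.
From s3 via epsilon: add s11.
From s4 via epsilon: add s5.
From s11 via epsilon: add s10.
From s10 via epsilon: add s8.
epsilon-closure = {s1, s2, s3, s4, s5, s6, s8, s10, s11, s12, s14}, which has 11 states.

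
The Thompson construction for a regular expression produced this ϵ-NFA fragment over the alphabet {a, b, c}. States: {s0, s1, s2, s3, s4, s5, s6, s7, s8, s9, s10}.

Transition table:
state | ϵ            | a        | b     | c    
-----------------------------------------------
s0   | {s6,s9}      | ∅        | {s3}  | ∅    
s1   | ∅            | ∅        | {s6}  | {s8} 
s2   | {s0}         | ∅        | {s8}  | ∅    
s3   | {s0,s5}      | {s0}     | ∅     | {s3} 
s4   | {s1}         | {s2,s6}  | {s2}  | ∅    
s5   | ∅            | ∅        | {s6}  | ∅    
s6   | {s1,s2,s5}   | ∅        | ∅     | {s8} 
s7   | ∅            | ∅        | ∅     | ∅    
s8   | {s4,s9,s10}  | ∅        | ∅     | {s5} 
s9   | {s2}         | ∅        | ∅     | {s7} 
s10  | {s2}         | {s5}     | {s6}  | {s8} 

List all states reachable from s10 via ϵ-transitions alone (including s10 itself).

{s0, s1, s2, s5, s6, s9, s10}

Start with {s10}.
From s10 via ϵ: add s2.
From s2 via ϵ: add s0.
From s0 via ϵ: add s6, s9.
From s6 via ϵ: add s1, s5.
No new states can be added; the closed set is {s0, s1, s2, s5, s6, s9, s10}.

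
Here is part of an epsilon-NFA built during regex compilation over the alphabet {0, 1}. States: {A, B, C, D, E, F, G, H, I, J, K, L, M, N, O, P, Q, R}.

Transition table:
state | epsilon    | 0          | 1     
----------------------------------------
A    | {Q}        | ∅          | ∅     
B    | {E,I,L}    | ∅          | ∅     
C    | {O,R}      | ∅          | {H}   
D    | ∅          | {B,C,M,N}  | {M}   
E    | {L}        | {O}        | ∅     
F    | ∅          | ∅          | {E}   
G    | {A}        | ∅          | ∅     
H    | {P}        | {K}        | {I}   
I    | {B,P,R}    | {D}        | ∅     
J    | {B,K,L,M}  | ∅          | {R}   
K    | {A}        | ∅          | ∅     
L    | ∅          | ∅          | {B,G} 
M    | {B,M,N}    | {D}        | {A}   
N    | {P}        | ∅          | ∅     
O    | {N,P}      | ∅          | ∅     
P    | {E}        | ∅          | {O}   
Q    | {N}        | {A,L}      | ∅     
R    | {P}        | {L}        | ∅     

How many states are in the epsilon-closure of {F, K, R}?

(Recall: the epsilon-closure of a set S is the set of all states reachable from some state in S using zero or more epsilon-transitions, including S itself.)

9

Start with {F, K, R}.
From K via epsilon: add A.
From R via epsilon: add P.
From A via epsilon: add Q.
From P via epsilon: add E.
From E via epsilon: add L.
From Q via epsilon: add N.
epsilon-closure = {A, E, F, K, L, N, P, Q, R}, which has 9 states.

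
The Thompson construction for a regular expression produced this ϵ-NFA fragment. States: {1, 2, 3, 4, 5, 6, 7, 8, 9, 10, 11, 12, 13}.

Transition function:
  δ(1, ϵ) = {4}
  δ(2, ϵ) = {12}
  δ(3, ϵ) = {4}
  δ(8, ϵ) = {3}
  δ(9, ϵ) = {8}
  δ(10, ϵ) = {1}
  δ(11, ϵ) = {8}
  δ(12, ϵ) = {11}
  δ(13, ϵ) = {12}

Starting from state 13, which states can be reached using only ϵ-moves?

Start with {13}.
From 13 via ϵ: add 12.
From 12 via ϵ: add 11.
From 11 via ϵ: add 8.
From 8 via ϵ: add 3.
From 3 via ϵ: add 4.
No new states can be added; the closed set is {3, 4, 8, 11, 12, 13}.

{3, 4, 8, 11, 12, 13}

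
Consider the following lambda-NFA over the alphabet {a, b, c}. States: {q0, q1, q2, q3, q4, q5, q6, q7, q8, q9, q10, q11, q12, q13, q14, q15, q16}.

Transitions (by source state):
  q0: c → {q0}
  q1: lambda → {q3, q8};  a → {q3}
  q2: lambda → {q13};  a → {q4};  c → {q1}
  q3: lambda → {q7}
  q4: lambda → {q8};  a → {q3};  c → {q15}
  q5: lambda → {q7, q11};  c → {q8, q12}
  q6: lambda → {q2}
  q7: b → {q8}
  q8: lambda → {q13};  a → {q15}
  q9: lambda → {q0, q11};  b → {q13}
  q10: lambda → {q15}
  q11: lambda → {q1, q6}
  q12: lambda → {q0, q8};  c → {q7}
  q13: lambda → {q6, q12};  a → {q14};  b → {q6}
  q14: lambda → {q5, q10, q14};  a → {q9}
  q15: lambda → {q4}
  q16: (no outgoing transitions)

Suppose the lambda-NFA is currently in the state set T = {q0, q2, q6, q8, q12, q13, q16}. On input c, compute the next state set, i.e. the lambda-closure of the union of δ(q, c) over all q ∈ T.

{q0, q1, q2, q3, q6, q7, q8, q12, q13}

q0 on c → {q0}.
q2 on c → {q1}.
q12 on c → {q7}.
No c-transition from q6, q8, q13, q16.
Union after reading c: {q0, q1, q7}.
Now take the lambda-closure:
From q1 via lambda: add q3, q8.
From q8 via lambda: add q13.
From q13 via lambda: add q6, q12.
From q6 via lambda: add q2.
No new states can be added; the closed set is {q0, q1, q2, q3, q6, q7, q8, q12, q13}.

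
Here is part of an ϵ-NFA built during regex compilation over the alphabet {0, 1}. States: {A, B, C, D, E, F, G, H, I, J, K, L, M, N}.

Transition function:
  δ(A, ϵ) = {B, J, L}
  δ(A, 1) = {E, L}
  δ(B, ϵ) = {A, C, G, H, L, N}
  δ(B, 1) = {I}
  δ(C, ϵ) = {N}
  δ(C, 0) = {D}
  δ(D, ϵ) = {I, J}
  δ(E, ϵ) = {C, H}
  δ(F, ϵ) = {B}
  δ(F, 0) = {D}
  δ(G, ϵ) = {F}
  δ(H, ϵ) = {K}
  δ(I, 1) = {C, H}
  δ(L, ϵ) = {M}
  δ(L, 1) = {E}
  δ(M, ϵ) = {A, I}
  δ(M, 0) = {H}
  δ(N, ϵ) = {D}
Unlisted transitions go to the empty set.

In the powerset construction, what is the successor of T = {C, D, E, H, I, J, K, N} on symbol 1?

{C, D, H, I, J, K, N}

I on 1 → {C, H}.
No 1-transition from C, D, E, H, J, K, N.
Union after reading 1: {C, H}.
Now take the ϵ-closure:
From C via ϵ: add N.
From H via ϵ: add K.
From N via ϵ: add D.
From D via ϵ: add I, J.
No new states can be added; the closed set is {C, D, H, I, J, K, N}.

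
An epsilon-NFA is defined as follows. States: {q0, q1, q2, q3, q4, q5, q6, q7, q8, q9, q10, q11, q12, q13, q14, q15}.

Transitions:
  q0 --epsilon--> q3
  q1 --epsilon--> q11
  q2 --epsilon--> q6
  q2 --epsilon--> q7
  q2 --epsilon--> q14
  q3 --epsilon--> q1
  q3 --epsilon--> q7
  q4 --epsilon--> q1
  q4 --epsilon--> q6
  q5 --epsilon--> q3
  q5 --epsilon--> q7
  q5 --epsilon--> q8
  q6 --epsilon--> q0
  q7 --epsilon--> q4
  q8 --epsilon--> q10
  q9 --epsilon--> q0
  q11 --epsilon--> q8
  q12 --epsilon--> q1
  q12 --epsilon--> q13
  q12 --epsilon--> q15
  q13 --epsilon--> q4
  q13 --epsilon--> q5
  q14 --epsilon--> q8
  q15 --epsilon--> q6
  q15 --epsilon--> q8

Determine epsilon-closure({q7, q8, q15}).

{q0, q1, q3, q4, q6, q7, q8, q10, q11, q15}

Start with {q7, q8, q15}.
From q7 via epsilon: add q4.
From q8 via epsilon: add q10.
From q15 via epsilon: add q6.
From q4 via epsilon: add q1.
From q6 via epsilon: add q0.
From q0 via epsilon: add q3.
From q1 via epsilon: add q11.
No new states can be added; the closed set is {q0, q1, q3, q4, q6, q7, q8, q10, q11, q15}.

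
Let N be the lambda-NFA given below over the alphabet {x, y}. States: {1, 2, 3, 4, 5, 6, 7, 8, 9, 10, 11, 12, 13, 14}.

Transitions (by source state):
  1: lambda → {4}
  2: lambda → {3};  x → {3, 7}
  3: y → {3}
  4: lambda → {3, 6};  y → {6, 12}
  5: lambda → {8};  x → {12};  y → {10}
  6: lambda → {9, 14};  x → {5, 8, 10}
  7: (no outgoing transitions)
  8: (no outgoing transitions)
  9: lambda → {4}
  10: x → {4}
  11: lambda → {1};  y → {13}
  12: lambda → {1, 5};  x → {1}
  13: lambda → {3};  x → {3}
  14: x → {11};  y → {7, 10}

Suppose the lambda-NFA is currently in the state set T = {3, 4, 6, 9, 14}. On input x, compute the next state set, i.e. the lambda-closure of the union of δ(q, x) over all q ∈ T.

6 on x → {5, 8, 10}.
14 on x → {11}.
No x-transition from 3, 4, 9.
Union after reading x: {5, 8, 10, 11}.
Now take the lambda-closure:
From 11 via lambda: add 1.
From 1 via lambda: add 4.
From 4 via lambda: add 3, 6.
From 6 via lambda: add 9, 14.
No new states can be added; the closed set is {1, 3, 4, 5, 6, 8, 9, 10, 11, 14}.

{1, 3, 4, 5, 6, 8, 9, 10, 11, 14}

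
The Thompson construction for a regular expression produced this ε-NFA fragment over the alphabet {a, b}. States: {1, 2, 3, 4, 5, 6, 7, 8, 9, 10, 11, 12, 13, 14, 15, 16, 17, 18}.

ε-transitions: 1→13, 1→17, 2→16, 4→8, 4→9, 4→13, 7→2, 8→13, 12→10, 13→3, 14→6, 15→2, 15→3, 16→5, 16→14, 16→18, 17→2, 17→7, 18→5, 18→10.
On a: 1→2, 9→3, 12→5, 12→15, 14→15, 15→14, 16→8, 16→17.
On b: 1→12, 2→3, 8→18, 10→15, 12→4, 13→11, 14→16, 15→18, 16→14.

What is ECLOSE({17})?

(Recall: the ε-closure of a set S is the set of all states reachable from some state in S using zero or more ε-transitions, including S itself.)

{2, 5, 6, 7, 10, 14, 16, 17, 18}

Start with {17}.
From 17 via ε: add 2, 7.
From 2 via ε: add 16.
From 16 via ε: add 5, 14, 18.
From 14 via ε: add 6.
From 18 via ε: add 10.
No new states can be added; the closed set is {2, 5, 6, 7, 10, 14, 16, 17, 18}.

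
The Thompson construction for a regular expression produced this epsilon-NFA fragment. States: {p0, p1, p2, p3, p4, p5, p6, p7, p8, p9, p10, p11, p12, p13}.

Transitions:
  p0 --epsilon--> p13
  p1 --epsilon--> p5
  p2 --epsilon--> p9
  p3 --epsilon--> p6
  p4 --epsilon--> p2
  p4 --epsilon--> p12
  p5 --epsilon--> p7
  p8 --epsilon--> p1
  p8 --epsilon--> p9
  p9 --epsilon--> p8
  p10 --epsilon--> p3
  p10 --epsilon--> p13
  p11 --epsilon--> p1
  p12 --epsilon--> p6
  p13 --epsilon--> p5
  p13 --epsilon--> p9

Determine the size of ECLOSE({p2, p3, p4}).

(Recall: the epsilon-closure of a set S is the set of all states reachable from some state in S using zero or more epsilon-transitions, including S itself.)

Start with {p2, p3, p4}.
From p2 via epsilon: add p9.
From p3 via epsilon: add p6.
From p4 via epsilon: add p12.
From p9 via epsilon: add p8.
From p8 via epsilon: add p1.
From p1 via epsilon: add p5.
From p5 via epsilon: add p7.
epsilon-closure = {p1, p2, p3, p4, p5, p6, p7, p8, p9, p12}, which has 10 states.

10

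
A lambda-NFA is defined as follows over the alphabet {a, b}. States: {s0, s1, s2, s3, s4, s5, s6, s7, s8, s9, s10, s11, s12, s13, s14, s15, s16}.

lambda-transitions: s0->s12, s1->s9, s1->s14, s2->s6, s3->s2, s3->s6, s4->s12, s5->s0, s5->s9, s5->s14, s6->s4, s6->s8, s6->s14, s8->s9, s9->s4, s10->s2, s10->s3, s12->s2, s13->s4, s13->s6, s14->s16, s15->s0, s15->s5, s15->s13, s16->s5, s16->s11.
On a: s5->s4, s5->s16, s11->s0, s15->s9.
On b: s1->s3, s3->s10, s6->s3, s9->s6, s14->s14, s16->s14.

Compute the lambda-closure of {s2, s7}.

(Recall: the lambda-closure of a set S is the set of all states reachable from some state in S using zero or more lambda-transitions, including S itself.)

Start with {s2, s7}.
From s2 via lambda: add s6.
From s6 via lambda: add s4, s8, s14.
From s4 via lambda: add s12.
From s8 via lambda: add s9.
From s14 via lambda: add s16.
From s16 via lambda: add s5, s11.
From s5 via lambda: add s0.
No new states can be added; the closed set is {s0, s2, s4, s5, s6, s7, s8, s9, s11, s12, s14, s16}.

{s0, s2, s4, s5, s6, s7, s8, s9, s11, s12, s14, s16}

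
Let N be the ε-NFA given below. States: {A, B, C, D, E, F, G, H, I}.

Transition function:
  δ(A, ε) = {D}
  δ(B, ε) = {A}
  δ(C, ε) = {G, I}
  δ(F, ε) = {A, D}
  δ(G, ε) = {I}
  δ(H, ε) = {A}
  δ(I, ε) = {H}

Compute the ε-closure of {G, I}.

{A, D, G, H, I}

Start with {G, I}.
From I via ε: add H.
From H via ε: add A.
From A via ε: add D.
No new states can be added; the closed set is {A, D, G, H, I}.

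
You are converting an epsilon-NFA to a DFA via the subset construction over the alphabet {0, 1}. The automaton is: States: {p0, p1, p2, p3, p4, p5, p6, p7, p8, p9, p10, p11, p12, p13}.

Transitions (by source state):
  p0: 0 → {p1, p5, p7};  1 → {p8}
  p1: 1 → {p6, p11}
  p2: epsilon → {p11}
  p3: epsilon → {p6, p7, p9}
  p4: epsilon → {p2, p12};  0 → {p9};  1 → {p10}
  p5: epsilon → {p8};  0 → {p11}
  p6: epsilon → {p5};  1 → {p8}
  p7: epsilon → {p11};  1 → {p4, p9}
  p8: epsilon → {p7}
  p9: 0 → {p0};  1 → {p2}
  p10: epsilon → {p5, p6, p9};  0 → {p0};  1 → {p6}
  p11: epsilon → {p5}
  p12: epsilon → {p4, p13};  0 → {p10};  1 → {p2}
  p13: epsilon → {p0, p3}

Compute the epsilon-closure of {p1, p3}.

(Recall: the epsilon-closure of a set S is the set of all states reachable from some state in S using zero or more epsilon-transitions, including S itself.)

{p1, p3, p5, p6, p7, p8, p9, p11}

Start with {p1, p3}.
From p3 via epsilon: add p6, p7, p9.
From p6 via epsilon: add p5.
From p7 via epsilon: add p11.
From p5 via epsilon: add p8.
No new states can be added; the closed set is {p1, p3, p5, p6, p7, p8, p9, p11}.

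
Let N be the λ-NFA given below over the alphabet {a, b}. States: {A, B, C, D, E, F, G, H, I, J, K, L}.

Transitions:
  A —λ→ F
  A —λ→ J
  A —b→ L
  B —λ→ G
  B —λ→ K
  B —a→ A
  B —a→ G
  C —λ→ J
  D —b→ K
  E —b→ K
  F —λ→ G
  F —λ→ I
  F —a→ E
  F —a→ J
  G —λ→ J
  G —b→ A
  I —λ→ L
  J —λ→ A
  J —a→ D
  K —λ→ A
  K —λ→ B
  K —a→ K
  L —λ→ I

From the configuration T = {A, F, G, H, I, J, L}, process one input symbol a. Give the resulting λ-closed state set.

{A, D, E, F, G, I, J, L}

F on a → {E, J}.
J on a → {D}.
No a-transition from A, G, H, I, L.
Union after reading a: {D, E, J}.
Now take the λ-closure:
From J via λ: add A.
From A via λ: add F.
From F via λ: add G, I.
From I via λ: add L.
No new states can be added; the closed set is {A, D, E, F, G, I, J, L}.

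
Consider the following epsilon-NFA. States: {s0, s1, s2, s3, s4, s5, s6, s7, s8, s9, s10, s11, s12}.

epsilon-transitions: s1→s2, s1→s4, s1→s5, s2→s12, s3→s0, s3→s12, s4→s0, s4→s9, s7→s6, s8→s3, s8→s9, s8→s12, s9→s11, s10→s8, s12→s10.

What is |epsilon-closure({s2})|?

Start with {s2}.
From s2 via epsilon: add s12.
From s12 via epsilon: add s10.
From s10 via epsilon: add s8.
From s8 via epsilon: add s3, s9.
From s3 via epsilon: add s0.
From s9 via epsilon: add s11.
epsilon-closure = {s0, s2, s3, s8, s9, s10, s11, s12}, which has 8 states.

8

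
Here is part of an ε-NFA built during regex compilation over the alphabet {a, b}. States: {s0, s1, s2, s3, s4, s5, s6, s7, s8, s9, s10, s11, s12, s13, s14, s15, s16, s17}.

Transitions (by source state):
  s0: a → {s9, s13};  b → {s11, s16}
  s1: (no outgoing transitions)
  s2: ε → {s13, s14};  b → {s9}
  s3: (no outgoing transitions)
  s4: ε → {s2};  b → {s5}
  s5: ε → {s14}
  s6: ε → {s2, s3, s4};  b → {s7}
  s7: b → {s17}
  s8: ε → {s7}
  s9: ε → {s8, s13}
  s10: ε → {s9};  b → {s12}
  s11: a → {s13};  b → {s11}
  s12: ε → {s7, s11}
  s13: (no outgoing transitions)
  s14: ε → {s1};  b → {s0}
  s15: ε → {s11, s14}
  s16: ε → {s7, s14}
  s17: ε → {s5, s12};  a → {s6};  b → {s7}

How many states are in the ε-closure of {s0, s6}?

Start with {s0, s6}.
From s6 via ε: add s2, s3, s4.
From s2 via ε: add s13, s14.
From s14 via ε: add s1.
ε-closure = {s0, s1, s2, s3, s4, s6, s13, s14}, which has 8 states.

8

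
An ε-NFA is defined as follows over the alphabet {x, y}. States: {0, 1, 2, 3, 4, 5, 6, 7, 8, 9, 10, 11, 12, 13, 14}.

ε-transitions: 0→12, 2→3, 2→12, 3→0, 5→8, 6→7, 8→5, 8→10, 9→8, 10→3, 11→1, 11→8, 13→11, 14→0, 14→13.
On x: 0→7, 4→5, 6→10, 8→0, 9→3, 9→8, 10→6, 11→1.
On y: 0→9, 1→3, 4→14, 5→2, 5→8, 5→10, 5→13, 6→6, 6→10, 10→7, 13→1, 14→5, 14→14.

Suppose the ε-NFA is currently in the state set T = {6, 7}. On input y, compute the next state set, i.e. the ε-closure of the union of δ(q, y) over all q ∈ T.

{0, 3, 6, 7, 10, 12}

6 on y → {6, 10}.
No y-transition from 7.
Union after reading y: {6, 10}.
Now take the ε-closure:
From 6 via ε: add 7.
From 10 via ε: add 3.
From 3 via ε: add 0.
From 0 via ε: add 12.
No new states can be added; the closed set is {0, 3, 6, 7, 10, 12}.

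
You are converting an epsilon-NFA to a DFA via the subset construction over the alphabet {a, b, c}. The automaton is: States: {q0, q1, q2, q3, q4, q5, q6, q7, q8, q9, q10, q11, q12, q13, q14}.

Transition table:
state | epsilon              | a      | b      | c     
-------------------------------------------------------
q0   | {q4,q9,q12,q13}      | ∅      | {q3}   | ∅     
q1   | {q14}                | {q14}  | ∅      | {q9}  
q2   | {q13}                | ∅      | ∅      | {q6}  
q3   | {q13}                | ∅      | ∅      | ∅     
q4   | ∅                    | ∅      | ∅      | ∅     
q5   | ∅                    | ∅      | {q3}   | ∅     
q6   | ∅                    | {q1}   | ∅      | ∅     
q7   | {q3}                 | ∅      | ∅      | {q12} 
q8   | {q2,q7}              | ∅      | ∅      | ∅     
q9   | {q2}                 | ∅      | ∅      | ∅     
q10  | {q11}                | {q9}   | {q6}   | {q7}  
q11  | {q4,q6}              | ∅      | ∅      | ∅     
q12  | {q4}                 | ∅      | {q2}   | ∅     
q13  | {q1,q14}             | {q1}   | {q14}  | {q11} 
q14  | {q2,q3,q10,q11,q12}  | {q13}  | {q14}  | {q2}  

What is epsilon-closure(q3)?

Start with {q3}.
From q3 via epsilon: add q13.
From q13 via epsilon: add q1, q14.
From q14 via epsilon: add q2, q10, q11, q12.
From q11 via epsilon: add q4, q6.
No new states can be added; the closed set is {q1, q2, q3, q4, q6, q10, q11, q12, q13, q14}.

{q1, q2, q3, q4, q6, q10, q11, q12, q13, q14}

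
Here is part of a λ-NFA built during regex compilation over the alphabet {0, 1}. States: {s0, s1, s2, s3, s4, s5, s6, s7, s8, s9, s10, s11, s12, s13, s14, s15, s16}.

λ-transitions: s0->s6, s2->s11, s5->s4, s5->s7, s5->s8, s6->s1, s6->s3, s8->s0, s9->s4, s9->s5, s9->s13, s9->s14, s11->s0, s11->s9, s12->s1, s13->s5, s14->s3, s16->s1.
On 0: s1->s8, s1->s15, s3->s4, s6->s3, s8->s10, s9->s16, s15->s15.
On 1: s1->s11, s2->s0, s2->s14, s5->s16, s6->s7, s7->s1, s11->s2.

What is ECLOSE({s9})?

Start with {s9}.
From s9 via λ: add s4, s5, s13, s14.
From s5 via λ: add s7, s8.
From s14 via λ: add s3.
From s8 via λ: add s0.
From s0 via λ: add s6.
From s6 via λ: add s1.
No new states can be added; the closed set is {s0, s1, s3, s4, s5, s6, s7, s8, s9, s13, s14}.

{s0, s1, s3, s4, s5, s6, s7, s8, s9, s13, s14}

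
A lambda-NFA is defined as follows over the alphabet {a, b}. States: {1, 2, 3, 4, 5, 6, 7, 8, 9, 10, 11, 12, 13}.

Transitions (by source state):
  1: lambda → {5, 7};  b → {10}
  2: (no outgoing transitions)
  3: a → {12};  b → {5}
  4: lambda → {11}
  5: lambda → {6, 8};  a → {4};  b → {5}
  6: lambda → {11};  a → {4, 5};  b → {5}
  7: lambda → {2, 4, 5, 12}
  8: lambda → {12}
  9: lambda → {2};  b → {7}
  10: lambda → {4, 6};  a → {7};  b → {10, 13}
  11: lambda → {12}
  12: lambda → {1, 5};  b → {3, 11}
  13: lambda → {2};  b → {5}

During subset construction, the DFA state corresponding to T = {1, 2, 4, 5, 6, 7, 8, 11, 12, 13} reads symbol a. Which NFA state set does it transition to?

5 on a → {4}.
6 on a → {4, 5}.
No a-transition from 1, 2, 4, 7, 8, 11, 12, 13.
Union after reading a: {4, 5}.
Now take the lambda-closure:
From 4 via lambda: add 11.
From 5 via lambda: add 6, 8.
From 8 via lambda: add 12.
From 12 via lambda: add 1.
From 1 via lambda: add 7.
From 7 via lambda: add 2.
No new states can be added; the closed set is {1, 2, 4, 5, 6, 7, 8, 11, 12}.

{1, 2, 4, 5, 6, 7, 8, 11, 12}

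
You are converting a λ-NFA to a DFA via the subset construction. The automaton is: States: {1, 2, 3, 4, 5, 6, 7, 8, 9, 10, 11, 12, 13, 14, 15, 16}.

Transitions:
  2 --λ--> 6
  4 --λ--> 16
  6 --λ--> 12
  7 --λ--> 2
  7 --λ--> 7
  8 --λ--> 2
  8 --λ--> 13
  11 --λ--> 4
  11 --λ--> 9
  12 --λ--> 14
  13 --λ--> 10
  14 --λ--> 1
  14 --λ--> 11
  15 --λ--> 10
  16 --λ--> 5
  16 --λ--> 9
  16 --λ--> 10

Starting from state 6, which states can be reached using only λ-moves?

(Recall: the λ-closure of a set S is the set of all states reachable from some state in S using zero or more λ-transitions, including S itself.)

{1, 4, 5, 6, 9, 10, 11, 12, 14, 16}

Start with {6}.
From 6 via λ: add 12.
From 12 via λ: add 14.
From 14 via λ: add 1, 11.
From 11 via λ: add 4, 9.
From 4 via λ: add 16.
From 16 via λ: add 5, 10.
No new states can be added; the closed set is {1, 4, 5, 6, 9, 10, 11, 12, 14, 16}.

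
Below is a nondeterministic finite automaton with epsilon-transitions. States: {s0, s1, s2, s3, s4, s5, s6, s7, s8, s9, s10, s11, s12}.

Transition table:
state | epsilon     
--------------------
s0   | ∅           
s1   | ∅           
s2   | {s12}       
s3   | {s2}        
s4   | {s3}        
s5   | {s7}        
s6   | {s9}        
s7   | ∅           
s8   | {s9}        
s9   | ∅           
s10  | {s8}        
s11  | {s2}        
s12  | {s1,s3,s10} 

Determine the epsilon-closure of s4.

Start with {s4}.
From s4 via epsilon: add s3.
From s3 via epsilon: add s2.
From s2 via epsilon: add s12.
From s12 via epsilon: add s1, s10.
From s10 via epsilon: add s8.
From s8 via epsilon: add s9.
No new states can be added; the closed set is {s1, s2, s3, s4, s8, s9, s10, s12}.

{s1, s2, s3, s4, s8, s9, s10, s12}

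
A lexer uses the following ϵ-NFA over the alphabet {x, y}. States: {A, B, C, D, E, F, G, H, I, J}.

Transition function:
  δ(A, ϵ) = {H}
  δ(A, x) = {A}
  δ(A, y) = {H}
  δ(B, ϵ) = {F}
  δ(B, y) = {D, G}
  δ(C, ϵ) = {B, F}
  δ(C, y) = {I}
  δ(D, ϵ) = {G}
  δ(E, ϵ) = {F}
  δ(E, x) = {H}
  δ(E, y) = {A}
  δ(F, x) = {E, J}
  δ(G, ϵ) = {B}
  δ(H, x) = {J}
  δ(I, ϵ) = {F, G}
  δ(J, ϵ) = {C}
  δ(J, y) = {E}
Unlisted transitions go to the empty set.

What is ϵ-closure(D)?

{B, D, F, G}

Start with {D}.
From D via ϵ: add G.
From G via ϵ: add B.
From B via ϵ: add F.
No new states can be added; the closed set is {B, D, F, G}.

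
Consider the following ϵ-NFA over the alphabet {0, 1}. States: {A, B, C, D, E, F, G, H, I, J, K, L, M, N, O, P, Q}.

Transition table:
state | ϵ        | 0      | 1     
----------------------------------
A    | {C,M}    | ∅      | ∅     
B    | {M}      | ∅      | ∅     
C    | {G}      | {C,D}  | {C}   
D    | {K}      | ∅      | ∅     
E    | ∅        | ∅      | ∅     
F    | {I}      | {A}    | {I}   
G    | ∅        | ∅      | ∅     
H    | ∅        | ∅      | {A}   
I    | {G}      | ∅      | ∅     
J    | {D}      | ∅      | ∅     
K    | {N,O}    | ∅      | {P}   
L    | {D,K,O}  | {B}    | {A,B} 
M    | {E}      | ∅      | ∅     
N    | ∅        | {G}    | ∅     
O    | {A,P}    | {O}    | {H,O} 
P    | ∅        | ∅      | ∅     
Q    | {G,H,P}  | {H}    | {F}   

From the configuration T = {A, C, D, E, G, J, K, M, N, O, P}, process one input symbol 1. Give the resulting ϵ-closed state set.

C on 1 → {C}.
K on 1 → {P}.
O on 1 → {H, O}.
No 1-transition from A, D, E, G, J, M, N, P.
Union after reading 1: {C, H, O, P}.
Now take the ϵ-closure:
From C via ϵ: add G.
From O via ϵ: add A.
From A via ϵ: add M.
From M via ϵ: add E.
No new states can be added; the closed set is {A, C, E, G, H, M, O, P}.

{A, C, E, G, H, M, O, P}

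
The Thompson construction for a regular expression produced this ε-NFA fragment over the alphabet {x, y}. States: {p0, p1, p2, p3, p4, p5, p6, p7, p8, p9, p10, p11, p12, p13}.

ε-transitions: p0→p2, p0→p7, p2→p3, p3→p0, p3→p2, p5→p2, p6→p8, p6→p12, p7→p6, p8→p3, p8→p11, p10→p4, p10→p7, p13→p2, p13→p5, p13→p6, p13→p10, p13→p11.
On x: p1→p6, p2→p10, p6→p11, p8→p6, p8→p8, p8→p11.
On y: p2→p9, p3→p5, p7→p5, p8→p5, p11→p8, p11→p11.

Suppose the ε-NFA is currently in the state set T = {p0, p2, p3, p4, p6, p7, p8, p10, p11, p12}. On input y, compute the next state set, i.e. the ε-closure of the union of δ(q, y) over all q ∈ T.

{p0, p2, p3, p5, p6, p7, p8, p9, p11, p12}

p2 on y → {p9}.
p3 on y → {p5}.
p7 on y → {p5}.
p8 on y → {p5}.
p11 on y → {p8, p11}.
No y-transition from p0, p4, p6, p10, p12.
Union after reading y: {p5, p8, p9, p11}.
Now take the ε-closure:
From p5 via ε: add p2.
From p8 via ε: add p3.
From p3 via ε: add p0.
From p0 via ε: add p7.
From p7 via ε: add p6.
From p6 via ε: add p12.
No new states can be added; the closed set is {p0, p2, p3, p5, p6, p7, p8, p9, p11, p12}.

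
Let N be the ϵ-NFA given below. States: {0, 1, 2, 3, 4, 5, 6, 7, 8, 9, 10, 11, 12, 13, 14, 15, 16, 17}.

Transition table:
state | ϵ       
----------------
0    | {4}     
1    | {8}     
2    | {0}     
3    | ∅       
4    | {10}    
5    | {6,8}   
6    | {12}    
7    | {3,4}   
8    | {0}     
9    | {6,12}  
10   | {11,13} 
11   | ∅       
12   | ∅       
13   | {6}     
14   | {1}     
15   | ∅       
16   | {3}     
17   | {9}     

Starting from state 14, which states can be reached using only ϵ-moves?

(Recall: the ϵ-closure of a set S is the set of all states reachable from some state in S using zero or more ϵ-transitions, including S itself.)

{0, 1, 4, 6, 8, 10, 11, 12, 13, 14}

Start with {14}.
From 14 via ϵ: add 1.
From 1 via ϵ: add 8.
From 8 via ϵ: add 0.
From 0 via ϵ: add 4.
From 4 via ϵ: add 10.
From 10 via ϵ: add 11, 13.
From 13 via ϵ: add 6.
From 6 via ϵ: add 12.
No new states can be added; the closed set is {0, 1, 4, 6, 8, 10, 11, 12, 13, 14}.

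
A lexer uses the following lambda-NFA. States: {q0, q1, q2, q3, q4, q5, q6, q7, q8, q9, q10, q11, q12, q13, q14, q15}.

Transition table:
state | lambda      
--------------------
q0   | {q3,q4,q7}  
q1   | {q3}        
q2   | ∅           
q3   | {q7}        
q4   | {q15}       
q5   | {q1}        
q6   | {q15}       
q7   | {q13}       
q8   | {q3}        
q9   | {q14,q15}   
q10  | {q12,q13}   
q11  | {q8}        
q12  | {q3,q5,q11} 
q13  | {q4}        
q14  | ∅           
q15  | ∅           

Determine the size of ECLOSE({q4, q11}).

Start with {q4, q11}.
From q4 via lambda: add q15.
From q11 via lambda: add q8.
From q8 via lambda: add q3.
From q3 via lambda: add q7.
From q7 via lambda: add q13.
lambda-closure = {q3, q4, q7, q8, q11, q13, q15}, which has 7 states.

7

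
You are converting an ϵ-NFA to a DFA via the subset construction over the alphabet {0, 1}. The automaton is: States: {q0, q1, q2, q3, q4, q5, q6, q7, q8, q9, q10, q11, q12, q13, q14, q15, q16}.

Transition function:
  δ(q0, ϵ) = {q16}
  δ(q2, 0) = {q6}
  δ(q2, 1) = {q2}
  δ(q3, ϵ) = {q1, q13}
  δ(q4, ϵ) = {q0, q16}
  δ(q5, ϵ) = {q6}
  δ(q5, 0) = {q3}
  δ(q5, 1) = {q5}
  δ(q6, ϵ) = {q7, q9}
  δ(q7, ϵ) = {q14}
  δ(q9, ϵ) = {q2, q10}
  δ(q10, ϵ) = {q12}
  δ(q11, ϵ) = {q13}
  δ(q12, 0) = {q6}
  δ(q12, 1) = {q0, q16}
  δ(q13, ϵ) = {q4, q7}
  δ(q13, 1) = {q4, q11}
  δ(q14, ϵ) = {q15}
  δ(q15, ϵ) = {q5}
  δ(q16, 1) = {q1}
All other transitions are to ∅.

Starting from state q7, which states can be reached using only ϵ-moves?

{q2, q5, q6, q7, q9, q10, q12, q14, q15}

Start with {q7}.
From q7 via ϵ: add q14.
From q14 via ϵ: add q15.
From q15 via ϵ: add q5.
From q5 via ϵ: add q6.
From q6 via ϵ: add q9.
From q9 via ϵ: add q2, q10.
From q10 via ϵ: add q12.
No new states can be added; the closed set is {q2, q5, q6, q7, q9, q10, q12, q14, q15}.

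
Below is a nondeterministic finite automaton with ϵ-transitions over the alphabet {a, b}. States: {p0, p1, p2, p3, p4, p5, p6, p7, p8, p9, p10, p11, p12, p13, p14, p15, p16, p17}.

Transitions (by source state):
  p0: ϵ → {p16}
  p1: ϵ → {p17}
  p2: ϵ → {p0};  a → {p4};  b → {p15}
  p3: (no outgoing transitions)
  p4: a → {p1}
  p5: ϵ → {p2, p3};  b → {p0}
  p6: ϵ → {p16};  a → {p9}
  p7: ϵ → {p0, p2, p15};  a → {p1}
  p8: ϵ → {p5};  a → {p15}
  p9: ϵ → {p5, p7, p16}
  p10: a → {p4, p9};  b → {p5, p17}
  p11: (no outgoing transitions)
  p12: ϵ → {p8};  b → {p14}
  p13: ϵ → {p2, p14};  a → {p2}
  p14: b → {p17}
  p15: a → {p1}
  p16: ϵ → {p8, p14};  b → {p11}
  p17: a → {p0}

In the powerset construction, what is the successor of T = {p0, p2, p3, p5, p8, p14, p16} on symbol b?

{p0, p2, p3, p5, p8, p11, p14, p15, p16, p17}

p2 on b → {p15}.
p5 on b → {p0}.
p14 on b → {p17}.
p16 on b → {p11}.
No b-transition from p0, p3, p8.
Union after reading b: {p0, p11, p15, p17}.
Now take the ϵ-closure:
From p0 via ϵ: add p16.
From p16 via ϵ: add p8, p14.
From p8 via ϵ: add p5.
From p5 via ϵ: add p2, p3.
No new states can be added; the closed set is {p0, p2, p3, p5, p8, p11, p14, p15, p16, p17}.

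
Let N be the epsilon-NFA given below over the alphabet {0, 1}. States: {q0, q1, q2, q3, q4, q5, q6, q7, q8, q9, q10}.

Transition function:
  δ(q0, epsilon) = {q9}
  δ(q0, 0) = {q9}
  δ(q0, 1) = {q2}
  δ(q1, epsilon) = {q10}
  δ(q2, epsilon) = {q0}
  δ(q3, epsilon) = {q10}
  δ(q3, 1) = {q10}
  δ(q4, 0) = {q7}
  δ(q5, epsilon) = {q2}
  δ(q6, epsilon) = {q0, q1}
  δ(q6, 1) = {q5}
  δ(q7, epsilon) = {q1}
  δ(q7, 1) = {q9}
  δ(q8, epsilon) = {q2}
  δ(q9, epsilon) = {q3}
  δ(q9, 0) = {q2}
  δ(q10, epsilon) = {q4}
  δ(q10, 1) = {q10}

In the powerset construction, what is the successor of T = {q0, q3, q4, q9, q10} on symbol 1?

q0 on 1 → {q2}.
q3 on 1 → {q10}.
q10 on 1 → {q10}.
No 1-transition from q4, q9.
Union after reading 1: {q2, q10}.
Now take the epsilon-closure:
From q2 via epsilon: add q0.
From q10 via epsilon: add q4.
From q0 via epsilon: add q9.
From q9 via epsilon: add q3.
No new states can be added; the closed set is {q0, q2, q3, q4, q9, q10}.

{q0, q2, q3, q4, q9, q10}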